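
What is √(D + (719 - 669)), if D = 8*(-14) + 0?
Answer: I*√62 ≈ 7.874*I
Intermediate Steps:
D = -112 (D = -112 + 0 = -112)
√(D + (719 - 669)) = √(-112 + (719 - 669)) = √(-112 + 50) = √(-62) = I*√62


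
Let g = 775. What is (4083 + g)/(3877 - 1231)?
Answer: 347/189 ≈ 1.8360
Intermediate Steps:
(4083 + g)/(3877 - 1231) = (4083 + 775)/(3877 - 1231) = 4858/2646 = 4858*(1/2646) = 347/189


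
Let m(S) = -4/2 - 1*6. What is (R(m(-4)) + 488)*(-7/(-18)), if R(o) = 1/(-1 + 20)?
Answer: 21637/114 ≈ 189.80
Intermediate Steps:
m(S) = -8 (m(S) = -4*½ - 6 = -2 - 6 = -8)
R(o) = 1/19
(R(m(-4)) + 488)*(-7/(-18)) = (1/19 + 488)*(-7/(-18)) = 9273*(-7*(-1/18))/19 = (9273/19)*(7/18) = 21637/114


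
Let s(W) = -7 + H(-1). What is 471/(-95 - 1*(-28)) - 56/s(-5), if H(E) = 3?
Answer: 467/67 ≈ 6.9701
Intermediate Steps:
s(W) = -4 (s(W) = -7 + 3 = -4)
471/(-95 - 1*(-28)) - 56/s(-5) = 471/(-95 - 1*(-28)) - 56/(-4) = 471/(-95 + 28) - 56*(-1/4) = 471/(-67) + 14 = 471*(-1/67) + 14 = -471/67 + 14 = 467/67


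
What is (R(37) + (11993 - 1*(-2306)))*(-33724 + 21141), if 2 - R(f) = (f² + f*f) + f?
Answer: -145031658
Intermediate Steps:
R(f) = 2 - f - 2*f² (R(f) = 2 - ((f² + f*f) + f) = 2 - ((f² + f²) + f) = 2 - (2*f² + f) = 2 - (f + 2*f²) = 2 + (-f - 2*f²) = 2 - f - 2*f²)
(R(37) + (11993 - 1*(-2306)))*(-33724 + 21141) = ((2 - 1*37 - 2*37²) + (11993 - 1*(-2306)))*(-33724 + 21141) = ((2 - 37 - 2*1369) + (11993 + 2306))*(-12583) = ((2 - 37 - 2738) + 14299)*(-12583) = (-2773 + 14299)*(-12583) = 11526*(-12583) = -145031658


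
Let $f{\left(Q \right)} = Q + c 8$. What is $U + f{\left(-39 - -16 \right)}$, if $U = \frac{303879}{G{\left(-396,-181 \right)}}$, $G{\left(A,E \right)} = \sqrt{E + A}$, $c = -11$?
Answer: $-111 - \frac{303879 i \sqrt{577}}{577} \approx -111.0 - 12651.0 i$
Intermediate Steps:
$G{\left(A,E \right)} = \sqrt{A + E}$
$f{\left(Q \right)} = -88 + Q$ ($f{\left(Q \right)} = Q - 88 = -88 + Q$)
$U = - \frac{303879 i \sqrt{577}}{577}$ ($U = \frac{303879}{\sqrt{-396 - 181}} = \frac{303879}{\sqrt{-577}} = \frac{303879}{i \sqrt{577}} = 303879 \left(- \frac{i \sqrt{577}}{577}\right) = - \frac{303879 i \sqrt{577}}{577} \approx - 12651.0 i$)
$U + f{\left(-39 - -16 \right)} = - \frac{303879 i \sqrt{577}}{577} - 111 = -111 - \frac{303879 i \sqrt{577}}{577}$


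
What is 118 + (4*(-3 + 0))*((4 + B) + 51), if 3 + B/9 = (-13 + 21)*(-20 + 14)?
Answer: 4966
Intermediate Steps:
B = -459 (B = -27 + 9*((-13 + 21)*(-20 + 14)) = -27 + 9*(8*(-6)) = -27 + 9*(-48) = -27 - 432 = -459)
118 + (4*(-3 + 0))*((4 + B) + 51) = 118 + (4*(-3 + 0))*((4 - 459) + 51) = 118 + (4*(-3))*(-455 + 51) = 118 - 12*(-404) = 118 + 4848 = 4966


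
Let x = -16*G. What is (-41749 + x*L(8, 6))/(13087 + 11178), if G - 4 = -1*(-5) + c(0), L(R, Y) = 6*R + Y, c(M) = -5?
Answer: -9041/4853 ≈ -1.8630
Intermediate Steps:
L(R, Y) = Y + 6*R
G = 4 (G = 4 + (-1*(-5) - 5) = 4 + (5 - 5) = 4 + 0 = 4)
x = -64 (x = -16*4 = -64)
(-41749 + x*L(8, 6))/(13087 + 11178) = (-41749 - 64*(6 + 6*8))/(13087 + 11178) = (-41749 - 64*(6 + 48))/24265 = (-41749 - 64*54)*(1/24265) = (-41749 - 3456)*(1/24265) = -45205*1/24265 = -9041/4853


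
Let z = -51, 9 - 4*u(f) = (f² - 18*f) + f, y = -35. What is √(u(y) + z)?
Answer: I*√2015/2 ≈ 22.444*I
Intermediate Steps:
u(f) = 9/4 - f²/4 + 17*f/4 (u(f) = 9/4 - ((f² - 18*f) + f)/4 = 9/4 - (f² - 17*f)/4 = 9/4 + (-f²/4 + 17*f/4) = 9/4 - f²/4 + 17*f/4)
√(u(y) + z) = √((9/4 - ¼*(-35)² + (17/4)*(-35)) - 51) = √((9/4 - ¼*1225 - 595/4) - 51) = √((9/4 - 1225/4 - 595/4) - 51) = √(-1811/4 - 51) = √(-2015/4) = I*√2015/2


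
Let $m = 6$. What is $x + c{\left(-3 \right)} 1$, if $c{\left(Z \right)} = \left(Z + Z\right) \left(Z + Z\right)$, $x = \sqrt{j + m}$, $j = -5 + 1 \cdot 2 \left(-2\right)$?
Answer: $36 + i \sqrt{3} \approx 36.0 + 1.732 i$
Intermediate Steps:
$j = -9$ ($j = -5 + 1 \left(-4\right) = -5 - 4 = -9$)
$x = i \sqrt{3}$ ($x = \sqrt{-9 + 6} = \sqrt{-3} = i \sqrt{3} \approx 1.732 i$)
$c{\left(Z \right)} = 4 Z^{2}$ ($c{\left(Z \right)} = 2 Z 2 Z = 4 Z^{2}$)
$x + c{\left(-3 \right)} 1 = i \sqrt{3} + 4 \left(-3\right)^{2} \cdot 1 = i \sqrt{3} + 4 \cdot 9 \cdot 1 = i \sqrt{3} + 36 \cdot 1 = i \sqrt{3} + 36 = 36 + i \sqrt{3}$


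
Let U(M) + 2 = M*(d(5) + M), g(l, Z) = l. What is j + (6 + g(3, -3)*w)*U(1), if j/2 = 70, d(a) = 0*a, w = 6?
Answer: 116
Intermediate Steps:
d(a) = 0
j = 140 (j = 2*70 = 140)
U(M) = -2 + M**2 (U(M) = -2 + M*(0 + M) = -2 + M*M = -2 + M**2)
j + (6 + g(3, -3)*w)*U(1) = 140 + (6 + 3*6)*(-2 + 1**2) = 140 + (6 + 18)*(-2 + 1) = 140 + 24*(-1) = 140 - 24 = 116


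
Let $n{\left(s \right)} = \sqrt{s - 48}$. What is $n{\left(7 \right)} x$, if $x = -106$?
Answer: $- 106 i \sqrt{41} \approx - 678.73 i$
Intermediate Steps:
$n{\left(s \right)} = \sqrt{-48 + s}$
$n{\left(7 \right)} x = \sqrt{-48 + 7} \left(-106\right) = \sqrt{-41} \left(-106\right) = i \sqrt{41} \left(-106\right) = - 106 i \sqrt{41}$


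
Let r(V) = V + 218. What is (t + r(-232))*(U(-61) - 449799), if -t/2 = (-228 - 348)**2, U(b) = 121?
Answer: 298391031748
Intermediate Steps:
r(V) = 218 + V
t = -663552 (t = -2*(-228 - 348)**2 = -2*(-576)**2 = -2*331776 = -663552)
(t + r(-232))*(U(-61) - 449799) = (-663552 + (218 - 232))*(121 - 449799) = (-663552 - 14)*(-449678) = -663566*(-449678) = 298391031748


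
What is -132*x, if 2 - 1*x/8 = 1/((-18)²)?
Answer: -56936/27 ≈ -2108.7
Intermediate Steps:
x = 1294/81 (x = 16 - 8/((-18)²) = 16 - 8/324 = 16 - 8*1/324 = 16 - 2/81 = 1294/81 ≈ 15.975)
-132*x = -132*1294/81 = -56936/27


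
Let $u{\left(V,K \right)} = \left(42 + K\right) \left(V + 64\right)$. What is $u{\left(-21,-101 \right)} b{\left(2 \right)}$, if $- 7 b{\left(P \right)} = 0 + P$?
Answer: $\frac{5074}{7} \approx 724.86$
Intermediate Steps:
$b{\left(P \right)} = - \frac{P}{7}$ ($b{\left(P \right)} = - \frac{0 + P}{7} = - \frac{P}{7}$)
$u{\left(V,K \right)} = \left(42 + K\right) \left(64 + V\right)$
$u{\left(-21,-101 \right)} b{\left(2 \right)} = \left(2688 + 42 \left(-21\right) + 64 \left(-101\right) - -2121\right) \left(\left(- \frac{1}{7}\right) 2\right) = \left(2688 - 882 - 6464 + 2121\right) \left(- \frac{2}{7}\right) = \left(-2537\right) \left(- \frac{2}{7}\right) = \frac{5074}{7}$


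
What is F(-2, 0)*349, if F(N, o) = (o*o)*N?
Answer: 0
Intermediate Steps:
F(N, o) = N*o² (F(N, o) = o²*N = N*o²)
F(-2, 0)*349 = -2*0²*349 = -2*0*349 = 0*349 = 0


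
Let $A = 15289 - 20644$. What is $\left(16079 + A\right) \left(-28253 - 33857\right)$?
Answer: $-666067640$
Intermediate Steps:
$A = -5355$ ($A = 15289 - 20644 = -5355$)
$\left(16079 + A\right) \left(-28253 - 33857\right) = \left(16079 - 5355\right) \left(-28253 - 33857\right) = 10724 \left(-62110\right) = -666067640$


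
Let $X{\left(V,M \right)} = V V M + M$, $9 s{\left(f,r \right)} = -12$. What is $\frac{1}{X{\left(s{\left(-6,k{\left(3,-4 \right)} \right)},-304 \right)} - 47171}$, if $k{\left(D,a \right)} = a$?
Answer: $- \frac{9}{432139} \approx -2.0827 \cdot 10^{-5}$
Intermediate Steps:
$s{\left(f,r \right)} = - \frac{4}{3}$ ($s{\left(f,r \right)} = \frac{1}{9} \left(-12\right) = - \frac{4}{3}$)
$X{\left(V,M \right)} = M + M V^{2}$ ($X{\left(V,M \right)} = V^{2} M + M = M V^{2} + M = M + M V^{2}$)
$\frac{1}{X{\left(s{\left(-6,k{\left(3,-4 \right)} \right)},-304 \right)} - 47171} = \frac{1}{- 304 \left(1 + \left(- \frac{4}{3}\right)^{2}\right) - 47171} = \frac{1}{- 304 \left(1 + \frac{16}{9}\right) - 47171} = \frac{1}{\left(-304\right) \frac{25}{9} - 47171} = \frac{1}{- \frac{7600}{9} - 47171} = \frac{1}{- \frac{432139}{9}} = - \frac{9}{432139}$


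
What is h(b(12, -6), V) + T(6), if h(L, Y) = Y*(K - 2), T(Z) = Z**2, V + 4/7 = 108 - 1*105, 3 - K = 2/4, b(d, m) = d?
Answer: 521/14 ≈ 37.214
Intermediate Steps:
K = 5/2 (K = 3 - 2/4 = 3 - 1*1/2 = 3 - 1/2 = 5/2 ≈ 2.5000)
V = 17/7 (V = -4/7 + (108 - 1*105) = -4/7 + (108 - 105) = -4/7 + 3 = 17/7 ≈ 2.4286)
h(L, Y) = Y/2 (h(L, Y) = Y*(5/2 - 2) = Y*(1/2) = Y/2)
h(b(12, -6), V) + T(6) = (1/2)*(17/7) + 6**2 = 17/14 + 36 = 521/14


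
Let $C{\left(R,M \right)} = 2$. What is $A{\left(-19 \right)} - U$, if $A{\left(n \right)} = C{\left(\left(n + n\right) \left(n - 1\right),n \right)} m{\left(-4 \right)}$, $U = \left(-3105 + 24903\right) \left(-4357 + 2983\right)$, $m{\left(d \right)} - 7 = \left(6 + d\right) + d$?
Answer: $29950462$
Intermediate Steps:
$m{\left(d \right)} = 13 + 2 d$ ($m{\left(d \right)} = 7 + \left(\left(6 + d\right) + d\right) = 7 + \left(6 + 2 d\right) = 13 + 2 d$)
$U = -29950452$ ($U = 21798 \left(-1374\right) = -29950452$)
$A{\left(n \right)} = 10$ ($A{\left(n \right)} = 2 \left(13 + 2 \left(-4\right)\right) = 2 \left(13 - 8\right) = 2 \cdot 5 = 10$)
$A{\left(-19 \right)} - U = 10 - -29950452 = 10 + 29950452 = 29950462$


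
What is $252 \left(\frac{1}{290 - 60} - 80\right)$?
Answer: $- \frac{2318274}{115} \approx -20159.0$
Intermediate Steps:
$252 \left(\frac{1}{290 - 60} - 80\right) = 252 \left(\frac{1}{230} - 80\right) = 252 \left(- \frac{18399}{230}\right) = - \frac{2318274}{115}$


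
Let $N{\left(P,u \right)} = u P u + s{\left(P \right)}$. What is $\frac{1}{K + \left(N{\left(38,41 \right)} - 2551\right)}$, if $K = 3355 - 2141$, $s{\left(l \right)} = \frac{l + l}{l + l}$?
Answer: $\frac{1}{62542} \approx 1.5989 \cdot 10^{-5}$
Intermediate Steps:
$s{\left(l \right)} = 1$ ($s{\left(l \right)} = \frac{2 l}{2 l} = 2 l \frac{1}{2 l} = 1$)
$N{\left(P,u \right)} = 1 + P u^{2}$ ($N{\left(P,u \right)} = u P u + 1 = P u u + 1 = P u^{2} + 1 = 1 + P u^{2}$)
$K = 1214$
$\frac{1}{K + \left(N{\left(38,41 \right)} - 2551\right)} = \frac{1}{1214 + \left(\left(1 + 38 \cdot 41^{2}\right) - 2551\right)} = \frac{1}{1214 + \left(\left(1 + 38 \cdot 1681\right) - 2551\right)} = \frac{1}{1214 + \left(\left(1 + 63878\right) - 2551\right)} = \frac{1}{1214 + \left(63879 - 2551\right)} = \frac{1}{1214 + 61328} = \frac{1}{62542}$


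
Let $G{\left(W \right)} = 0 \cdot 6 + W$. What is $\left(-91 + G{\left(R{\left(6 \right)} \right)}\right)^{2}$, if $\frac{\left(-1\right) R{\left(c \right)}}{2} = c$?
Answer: $10609$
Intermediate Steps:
$R{\left(c \right)} = - 2 c$
$G{\left(W \right)} = W$ ($G{\left(W \right)} = 0 + W = W$)
$\left(-91 + G{\left(R{\left(6 \right)} \right)}\right)^{2} = \left(-91 - 12\right)^{2} = \left(-103\right)^{2} = 10609$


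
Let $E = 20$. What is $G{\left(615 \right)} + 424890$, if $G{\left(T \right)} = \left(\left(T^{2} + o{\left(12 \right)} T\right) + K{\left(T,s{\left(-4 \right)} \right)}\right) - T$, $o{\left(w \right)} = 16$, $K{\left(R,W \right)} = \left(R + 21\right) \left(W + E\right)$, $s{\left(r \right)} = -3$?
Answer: $823152$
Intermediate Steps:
$K{\left(R,W \right)} = \left(20 + W\right) \left(21 + R\right)$ ($K{\left(R,W \right)} = \left(R + 21\right) \left(W + 20\right) = \left(21 + R\right) \left(20 + W\right) = \left(20 + W\right) \left(21 + R\right)$)
$G{\left(T \right)} = 357 + T^{2} + 32 T$ ($G{\left(T \right)} = \left(\left(T^{2} + 16 T\right) + \left(420 + 20 T + 21 \left(-3\right) + T \left(-3\right)\right)\right) - T = \left(\left(T^{2} + 16 T\right) + \left(420 + 20 T - 63 - 3 T\right)\right) - T = \left(\left(T^{2} + 16 T\right) + \left(357 + 17 T\right)\right) - T = \left(357 + T^{2} + 33 T\right) - T = 357 + T^{2} + 32 T$)
$G{\left(615 \right)} + 424890 = \left(357 + 615^{2} + 32 \cdot 615\right) + 424890 = \left(357 + 378225 + 19680\right) + 424890 = 398262 + 424890 = 823152$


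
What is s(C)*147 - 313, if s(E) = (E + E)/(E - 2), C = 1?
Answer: -607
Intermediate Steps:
s(E) = 2*E/(-2 + E) (s(E) = (2*E)/(-2 + E) = 2*E/(-2 + E))
s(C)*147 - 313 = (2*1/(-2 + 1))*147 - 313 = (2*1/(-1))*147 - 313 = (2*1*(-1))*147 - 313 = -2*147 - 313 = -294 - 313 = -607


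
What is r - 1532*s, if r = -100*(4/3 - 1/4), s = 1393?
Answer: -6402553/3 ≈ -2.1342e+6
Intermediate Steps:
r = -325/3 (r = -100*(4*(⅓) - 1*¼) = -100*(4/3 - ¼) = -100*13/12 = -325/3 ≈ -108.33)
r - 1532*s = -325/3 - 1532*1393 = -325/3 - 2134076 = -6402553/3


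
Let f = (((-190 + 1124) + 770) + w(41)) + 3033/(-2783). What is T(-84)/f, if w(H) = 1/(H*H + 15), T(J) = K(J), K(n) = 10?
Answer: 47199680/8037684287 ≈ 0.0058723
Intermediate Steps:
T(J) = 10
w(H) = 1/(15 + H**2) (w(H) = 1/(H**2 + 15) = 1/(15 + H**2))
f = 8037684287/4719968 (f = (((-190 + 1124) + 770) + 1/(15 + 41**2)) + 3033/(-2783) = ((934 + 770) + 1/(15 + 1681)) + 3033*(-1/2783) = (1704 + 1/1696) - 3033/2783 = 2889985/1696 - 3033/2783 = 8037684287/4719968 ≈ 1702.9)
T(-84)/f = 10/(8037684287/4719968) = 10*(4719968/8037684287) = 47199680/8037684287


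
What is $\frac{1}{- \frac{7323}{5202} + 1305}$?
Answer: $\frac{1734}{2260429} \approx 0.00076711$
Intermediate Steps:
$\frac{1}{- \frac{7323}{5202} + 1305} = \frac{1}{\left(-7323\right) \frac{1}{5202} + 1305} = \frac{1}{- \frac{2441}{1734} + 1305} = \frac{1}{\frac{2260429}{1734}} = \frac{1734}{2260429}$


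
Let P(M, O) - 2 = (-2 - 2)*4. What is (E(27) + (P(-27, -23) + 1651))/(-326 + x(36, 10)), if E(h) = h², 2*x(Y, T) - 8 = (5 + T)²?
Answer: -4732/419 ≈ -11.294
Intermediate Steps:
x(Y, T) = 4 + (5 + T)²/2
P(M, O) = -14 (P(M, O) = 2 + (-2 - 2)*4 = 2 - 4*4 = 2 - 16 = -14)
(E(27) + (P(-27, -23) + 1651))/(-326 + x(36, 10)) = (27² + (-14 + 1651))/(-326 + (4 + (5 + 10)²/2)) = (729 + 1637)/(-326 + (4 + (½)*15²)) = 2366/(-326 + (4 + (½)*225)) = 2366/(-326 + (4 + 225/2)) = 2366/(-326 + 233/2) = 2366/(-419/2) = 2366*(-2/419) = -4732/419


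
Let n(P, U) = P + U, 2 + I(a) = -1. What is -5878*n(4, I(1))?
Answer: -5878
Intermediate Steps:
I(a) = -3 (I(a) = -2 - 1 = -3)
-5878*n(4, I(1)) = -5878*(4 - 3) = -5878*1 = -5878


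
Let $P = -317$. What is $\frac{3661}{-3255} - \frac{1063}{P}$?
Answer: $\frac{328504}{147405} \approx 2.2286$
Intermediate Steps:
$\frac{3661}{-3255} - \frac{1063}{P} = \frac{3661}{-3255} - \frac{1063}{-317} = 3661 \left(- \frac{1}{3255}\right) - - \frac{1063}{317} = - \frac{523}{465} + \frac{1063}{317} = \frac{328504}{147405}$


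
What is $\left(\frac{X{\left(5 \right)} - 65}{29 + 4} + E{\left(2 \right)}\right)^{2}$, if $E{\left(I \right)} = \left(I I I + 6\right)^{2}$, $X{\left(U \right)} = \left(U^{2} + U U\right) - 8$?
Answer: $\frac{41538025}{1089} \approx 38143.0$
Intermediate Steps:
$X{\left(U \right)} = -8 + 2 U^{2}$ ($X{\left(U \right)} = \left(U^{2} + U^{2}\right) - 8 = 2 U^{2} - 8 = -8 + 2 U^{2}$)
$E{\left(I \right)} = \left(6 + I^{3}\right)^{2}$ ($E{\left(I \right)} = \left(I^{2} I + 6\right)^{2} = \left(I^{3} + 6\right)^{2} = \left(6 + I^{3}\right)^{2}$)
$\left(\frac{X{\left(5 \right)} - 65}{29 + 4} + E{\left(2 \right)}\right)^{2} = \left(\frac{\left(-8 + 2 \cdot 5^{2}\right) - 65}{29 + 4} + \left(6 + 2^{3}\right)^{2}\right)^{2} = \left(\frac{\left(-8 + 2 \cdot 25\right) - 65}{33} + \left(6 + 8\right)^{2}\right)^{2} = \left(\left(\left(-8 + 50\right) - 65\right) \frac{1}{33} + 14^{2}\right)^{2} = \left(\left(42 - 65\right) \frac{1}{33} + 196\right)^{2} = \left(\left(-23\right) \frac{1}{33} + 196\right)^{2} = \left(- \frac{23}{33} + 196\right)^{2} = \left(\frac{6445}{33}\right)^{2} = \frac{41538025}{1089}$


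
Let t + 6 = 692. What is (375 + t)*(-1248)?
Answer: -1324128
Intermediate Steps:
t = 686 (t = -6 + 692 = 686)
(375 + t)*(-1248) = (375 + 686)*(-1248) = 1061*(-1248) = -1324128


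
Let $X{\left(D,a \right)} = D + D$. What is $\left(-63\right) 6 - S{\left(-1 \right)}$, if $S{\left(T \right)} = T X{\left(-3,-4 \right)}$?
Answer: $-384$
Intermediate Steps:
$X{\left(D,a \right)} = 2 D$
$S{\left(T \right)} = - 6 T$ ($S{\left(T \right)} = T 2 \left(-3\right) = T \left(-6\right) = - 6 T$)
$\left(-63\right) 6 - S{\left(-1 \right)} = \left(-63\right) 6 - \left(-6\right) \left(-1\right) = -378 - 6 = -384$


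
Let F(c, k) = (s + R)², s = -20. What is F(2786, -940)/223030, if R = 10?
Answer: 10/22303 ≈ 0.00044837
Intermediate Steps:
F(c, k) = 100 (F(c, k) = (-20 + 10)² = (-10)² = 100)
F(2786, -940)/223030 = 100/223030 = 100*(1/223030) = 10/22303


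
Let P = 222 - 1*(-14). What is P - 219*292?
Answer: -63712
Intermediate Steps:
P = 236 (P = 222 + 14 = 236)
P - 219*292 = 236 - 219*292 = 236 - 63948 = -63712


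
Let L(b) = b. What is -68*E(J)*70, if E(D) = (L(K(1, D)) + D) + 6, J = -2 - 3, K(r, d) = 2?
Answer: -14280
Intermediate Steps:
J = -5
E(D) = 8 + D (E(D) = (2 + D) + 6 = 8 + D)
-68*E(J)*70 = -68*(8 - 5)*70 = -68*3*70 = -204*70 = -14280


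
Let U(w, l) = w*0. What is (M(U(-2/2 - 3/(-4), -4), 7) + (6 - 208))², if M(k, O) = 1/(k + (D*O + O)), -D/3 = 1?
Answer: 8003241/196 ≈ 40833.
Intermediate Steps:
D = -3 (D = -3*1 = -3)
U(w, l) = 0
M(k, O) = 1/(k - 2*O) (M(k, O) = 1/(k + (-3*O + O)) = 1/(k - 2*O))
(M(U(-2/2 - 3/(-4), -4), 7) + (6 - 208))² = (1/(0 - 2*7) + (6 - 208))² = (1/(0 - 14) - 202)² = (1/(-14) - 202)² = (-1/14 - 202)² = (-2829/14)² = 8003241/196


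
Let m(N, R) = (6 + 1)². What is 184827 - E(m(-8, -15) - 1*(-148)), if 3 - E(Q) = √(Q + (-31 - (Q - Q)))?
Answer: 184824 + √166 ≈ 1.8484e+5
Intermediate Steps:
m(N, R) = 49 (m(N, R) = 7² = 49)
E(Q) = 3 - √(-31 + Q) (E(Q) = 3 - √(Q + (-31 - (Q - Q))) = 3 - √(Q + (-31 - 1*0)) = 3 - √(Q + (-31 + 0)) = 3 - √(Q - 31) = 3 - √(-31 + Q))
184827 - E(m(-8, -15) - 1*(-148)) = 184827 - (3 - √(-31 + (49 - 1*(-148)))) = 184827 - (3 - √(-31 + (49 + 148))) = 184827 - (3 - √(-31 + 197)) = 184827 - (3 - √166) = 184827 + (-3 + √166) = 184824 + √166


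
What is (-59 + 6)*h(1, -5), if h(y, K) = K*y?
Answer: 265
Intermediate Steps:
(-59 + 6)*h(1, -5) = (-59 + 6)*(-5*1) = -53*(-5) = 265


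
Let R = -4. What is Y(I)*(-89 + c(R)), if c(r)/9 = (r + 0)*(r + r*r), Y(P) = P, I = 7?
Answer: -3647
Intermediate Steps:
c(r) = 9*r*(r + r**2) (c(r) = 9*((r + 0)*(r + r*r)) = 9*(r*(r + r**2)) = 9*r*(r + r**2))
Y(I)*(-89 + c(R)) = 7*(-89 + 9*(-4)**2*(1 - 4)) = 7*(-89 + 9*16*(-3)) = 7*(-89 - 432) = 7*(-521) = -3647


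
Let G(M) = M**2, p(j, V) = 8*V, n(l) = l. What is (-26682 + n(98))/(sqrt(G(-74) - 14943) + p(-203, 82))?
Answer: -17439104/439803 + 26584*I*sqrt(9467)/439803 ≈ -39.652 + 5.8812*I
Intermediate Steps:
(-26682 + n(98))/(sqrt(G(-74) - 14943) + p(-203, 82)) = (-26682 + 98)/(sqrt((-74)**2 - 14943) + 8*82) = -26584/(sqrt(5476 - 14943) + 656) = -26584/(sqrt(-9467) + 656) = -26584/(I*sqrt(9467) + 656) = -26584/(656 + I*sqrt(9467))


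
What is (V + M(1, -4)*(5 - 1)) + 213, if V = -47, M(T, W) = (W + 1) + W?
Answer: 138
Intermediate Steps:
M(T, W) = 1 + 2*W (M(T, W) = (1 + W) + W = 1 + 2*W)
(V + M(1, -4)*(5 - 1)) + 213 = (-47 + (1 + 2*(-4))*(5 - 1)) + 213 = (-47 + (1 - 8)*4) + 213 = (-47 - 7*4) + 213 = (-47 - 28) + 213 = -75 + 213 = 138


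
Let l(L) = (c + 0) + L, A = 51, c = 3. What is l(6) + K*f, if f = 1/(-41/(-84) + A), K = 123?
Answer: 49257/4325 ≈ 11.389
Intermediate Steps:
f = 84/4325 (f = 1/(-41/(-84) + 51) = 1/(-41*(-1/84) + 51) = 1/(41/84 + 51) = 1/(4325/84) = 84/4325 ≈ 0.019422)
l(L) = 3 + L (l(L) = (3 + 0) + L = 3 + L)
l(6) + K*f = (3 + 6) + 123*(84/4325) = 9 + 10332/4325 = 49257/4325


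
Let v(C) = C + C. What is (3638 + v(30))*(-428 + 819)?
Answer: 1445918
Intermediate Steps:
v(C) = 2*C
(3638 + v(30))*(-428 + 819) = (3638 + 2*30)*(-428 + 819) = (3638 + 60)*391 = 3698*391 = 1445918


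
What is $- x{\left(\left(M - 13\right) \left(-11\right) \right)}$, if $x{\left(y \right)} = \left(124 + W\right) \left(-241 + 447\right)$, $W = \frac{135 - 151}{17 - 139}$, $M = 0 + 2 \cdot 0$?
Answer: $- \frac{1559832}{61} \approx -25571.0$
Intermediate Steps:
$M = 0$ ($M = 0 + 0 = 0$)
$W = \frac{8}{61}$ ($W = - \frac{16}{-122} = \left(-16\right) \left(- \frac{1}{122}\right) = \frac{8}{61} \approx 0.13115$)
$x{\left(y \right)} = \frac{1559832}{61}$ ($x{\left(y \right)} = \left(124 + \frac{8}{61}\right) \left(-241 + 447\right) = \frac{7572}{61} \cdot 206 = \frac{1559832}{61}$)
$- x{\left(\left(M - 13\right) \left(-11\right) \right)} = \left(-1\right) \frac{1559832}{61} = - \frac{1559832}{61}$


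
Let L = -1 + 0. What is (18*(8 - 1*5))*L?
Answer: -54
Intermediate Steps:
L = -1
(18*(8 - 1*5))*L = (18*(8 - 1*5))*(-1) = (18*(8 - 5))*(-1) = (18*3)*(-1) = 54*(-1) = -54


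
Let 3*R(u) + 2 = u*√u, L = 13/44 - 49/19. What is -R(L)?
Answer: ⅔ + 1909*I*√398981/1048344 ≈ 0.66667 + 1.1502*I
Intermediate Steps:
L = -1909/836 (L = 13*(1/44) - 49*1/19 = 13/44 - 49/19 = -1909/836 ≈ -2.2835)
R(u) = -⅔ + u^(3/2)/3 (R(u) = -⅔ + (u*√u)/3 = -⅔ + u^(3/2)/3)
-R(L) = -(-⅔ + (-1909/836)^(3/2)/3) = -(-⅔ + (-1909*I*√398981/349448)/3) = -(-⅔ - 1909*I*√398981/1048344) = ⅔ + 1909*I*√398981/1048344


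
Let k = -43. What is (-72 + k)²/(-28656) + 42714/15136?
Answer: 15997481/6777144 ≈ 2.3605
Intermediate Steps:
(-72 + k)²/(-28656) + 42714/15136 = (-72 - 43)²/(-28656) + 42714/15136 = (-115)²*(-1/28656) + 42714*(1/15136) = 13225*(-1/28656) + 21357/7568 = -13225/28656 + 21357/7568 = 15997481/6777144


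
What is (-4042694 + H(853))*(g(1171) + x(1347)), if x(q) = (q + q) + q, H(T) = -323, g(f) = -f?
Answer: -11603458790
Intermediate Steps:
x(q) = 3*q (x(q) = 2*q + q = 3*q)
(-4042694 + H(853))*(g(1171) + x(1347)) = (-4042694 - 323)*(-1*1171 + 3*1347) = -4043017*(-1171 + 4041) = -4043017*2870 = -11603458790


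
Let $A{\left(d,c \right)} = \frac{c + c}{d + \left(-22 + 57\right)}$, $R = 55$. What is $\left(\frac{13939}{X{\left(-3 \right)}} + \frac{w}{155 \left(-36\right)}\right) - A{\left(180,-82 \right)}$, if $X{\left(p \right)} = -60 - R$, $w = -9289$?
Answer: $- \frac{655508359}{5518620} \approx -118.78$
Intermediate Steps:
$X{\left(p \right)} = -115$ ($X{\left(p \right)} = -60 - 55 = -115$)
$A{\left(d,c \right)} = \frac{2 c}{35 + d}$ ($A{\left(d,c \right)} = \frac{2 c}{d + 35} = \frac{2 c}{35 + d}$)
$\left(\frac{13939}{X{\left(-3 \right)}} + \frac{w}{155 \left(-36\right)}\right) - A{\left(180,-82 \right)} = \left(\frac{13939}{-115} - \frac{9289}{155 \left(-36\right)}\right) - 2 \left(-82\right) \frac{1}{35 + 180} = \left(13939 \left(- \frac{1}{115}\right) - \frac{9289}{-5580}\right) - 2 \left(-82\right) \frac{1}{215} = \left(- \frac{13939}{115} - - \frac{9289}{5580}\right) - 2 \left(-82\right) \frac{1}{215} = \left(- \frac{13939}{115} + \frac{9289}{5580}\right) - - \frac{164}{215} = - \frac{15342277}{128340} + \frac{164}{215} = - \frac{655508359}{5518620}$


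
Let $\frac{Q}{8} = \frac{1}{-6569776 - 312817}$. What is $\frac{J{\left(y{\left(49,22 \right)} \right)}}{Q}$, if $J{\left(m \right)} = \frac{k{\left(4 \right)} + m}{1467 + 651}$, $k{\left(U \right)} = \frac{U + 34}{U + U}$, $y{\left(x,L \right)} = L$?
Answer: $- \frac{736437451}{67776} \approx -10866.0$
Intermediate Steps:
$k{\left(U \right)} = \frac{34 + U}{2 U}$
$J{\left(m \right)} = \frac{19}{8472} + \frac{m}{2118}$ ($J{\left(m \right)} = \frac{\frac{34 + 4}{2 \cdot 4} + m}{1467 + 651} = \frac{\frac{1}{2} \cdot \frac{1}{4} \cdot 38 + m}{2118} = \left(\frac{19}{4} + m\right) \frac{1}{2118} = \frac{19}{8472} + \frac{m}{2118}$)
$Q = - \frac{8}{6882593}$ ($Q = \frac{8}{-6569776 - 312817} = \frac{8}{-6882593} = 8 \left(- \frac{1}{6882593}\right) = - \frac{8}{6882593} \approx -1.1624 \cdot 10^{-6}$)
$\frac{J{\left(y{\left(49,22 \right)} \right)}}{Q} = \frac{\frac{19}{8472} + \frac{1}{2118} \cdot 22}{- \frac{8}{6882593}} = \left(\frac{19}{8472} + \frac{11}{1059}\right) \left(- \frac{6882593}{8}\right) = \frac{107}{8472} \left(- \frac{6882593}{8}\right) = - \frac{736437451}{67776}$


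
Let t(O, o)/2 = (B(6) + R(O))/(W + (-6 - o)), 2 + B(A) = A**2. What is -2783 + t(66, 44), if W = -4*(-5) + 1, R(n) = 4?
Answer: -80783/29 ≈ -2785.6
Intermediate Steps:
B(A) = -2 + A**2
W = 21 (W = 20 + 1 = 21)
t(O, o) = 76/(15 - o) (t(O, o) = 2*(((-2 + 6**2) + 4)/(21 + (-6 - o))) = 2*(((-2 + 36) + 4)/(15 - o)) = 2*((34 + 4)/(15 - o)) = 2*(38/(15 - o)) = 76/(15 - o))
-2783 + t(66, 44) = -2783 - 76/(-15 + 44) = -2783 - 76/29 = -80783/29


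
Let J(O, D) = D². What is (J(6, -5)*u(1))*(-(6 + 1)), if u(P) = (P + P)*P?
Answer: -350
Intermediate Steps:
u(P) = 2*P² (u(P) = (2*P)*P = 2*P²)
(J(6, -5)*u(1))*(-(6 + 1)) = ((-5)²*(2*1²))*(-(6 + 1)) = (25*(2*1))*(-1*7) = (25*2)*(-7) = 50*(-7) = -350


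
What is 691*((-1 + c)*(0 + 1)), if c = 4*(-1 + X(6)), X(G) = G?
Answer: 13129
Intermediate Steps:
c = 20 (c = 4*(-1 + 6) = 4*5 = 20)
691*((-1 + c)*(0 + 1)) = 691*((-1 + 20)*(0 + 1)) = 691*(19*1) = 691*19 = 13129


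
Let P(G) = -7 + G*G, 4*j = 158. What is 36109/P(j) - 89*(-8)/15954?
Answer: 128264200/5506789 ≈ 23.292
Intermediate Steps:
j = 79/2 (j = (¼)*158 = 79/2 ≈ 39.500)
P(G) = -7 + G²
36109/P(j) - 89*(-8)/15954 = 36109/(-7 + (79/2)²) - 89*(-8)/15954 = 36109/(-7 + 6241/4) + 712*(1/15954) = 36109/(6213/4) + 356/7977 = 36109*(4/6213) + 356/7977 = 144436/6213 + 356/7977 = 128264200/5506789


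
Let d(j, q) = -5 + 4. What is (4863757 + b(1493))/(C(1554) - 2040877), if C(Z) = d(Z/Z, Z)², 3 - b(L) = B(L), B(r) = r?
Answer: -4862267/2040876 ≈ -2.3824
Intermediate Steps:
d(j, q) = -1
b(L) = 3 - L
C(Z) = 1 (C(Z) = (-1)² = 1)
(4863757 + b(1493))/(C(1554) - 2040877) = (4863757 + (3 - 1*1493))/(1 - 2040877) = (4863757 + (3 - 1493))/(-2040876) = (4863757 - 1490)*(-1/2040876) = 4862267*(-1/2040876) = -4862267/2040876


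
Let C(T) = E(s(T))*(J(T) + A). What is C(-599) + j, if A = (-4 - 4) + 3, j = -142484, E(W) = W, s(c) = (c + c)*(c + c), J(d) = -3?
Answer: -11624116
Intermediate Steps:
s(c) = 4*c² (s(c) = (2*c)*(2*c) = 4*c²)
A = -5 (A = -8 + 3 = -5)
C(T) = -32*T² (C(T) = (4*T²)*(-3 - 5) = (4*T²)*(-8) = -32*T²)
C(-599) + j = -32*(-599)² - 142484 = -32*358801 - 142484 = -11481632 - 142484 = -11624116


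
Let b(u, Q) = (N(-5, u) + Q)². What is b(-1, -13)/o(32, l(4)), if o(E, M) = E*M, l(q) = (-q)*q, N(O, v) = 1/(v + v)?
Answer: -729/2048 ≈ -0.35596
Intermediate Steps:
N(O, v) = 1/(2*v)
b(u, Q) = (Q + 1/(2*u))² (b(u, Q) = (1/(2*u) + Q)² = (Q + 1/(2*u))²)
l(q) = -q²
b(-1, -13)/o(32, l(4)) = (-13 + (½)/(-1))²/((32*(-1*4²))) = (-13 + (½)*(-1))²/((32*(-1*16))) = (-13 - ½)²/((32*(-16))) = (-27/2)²/(-512) = (729/4)*(-1/512) = -729/2048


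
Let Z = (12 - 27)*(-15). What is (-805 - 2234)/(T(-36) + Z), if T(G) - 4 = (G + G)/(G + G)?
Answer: -3039/230 ≈ -13.213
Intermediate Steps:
Z = 225 (Z = -15*(-15) = 225)
T(G) = 5 (T(G) = 4 + (G + G)/(G + G) = 4 + (2*G)/((2*G)) = 4 + (2*G)*(1/(2*G)) = 4 + 1 = 5)
(-805 - 2234)/(T(-36) + Z) = (-805 - 2234)/(5 + 225) = -3039/230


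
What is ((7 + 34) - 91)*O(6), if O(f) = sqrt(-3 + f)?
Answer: -50*sqrt(3) ≈ -86.603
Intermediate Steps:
((7 + 34) - 91)*O(6) = ((7 + 34) - 91)*sqrt(-3 + 6) = (41 - 91)*sqrt(3) = -50*sqrt(3)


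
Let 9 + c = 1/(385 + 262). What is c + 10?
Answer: 648/647 ≈ 1.0015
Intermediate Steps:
c = -5822/647 (c = -9 + 1/(385 + 262) = -9 + 1/647 = -5822/647 ≈ -8.9985)
c + 10 = -5822/647 + 10 = 648/647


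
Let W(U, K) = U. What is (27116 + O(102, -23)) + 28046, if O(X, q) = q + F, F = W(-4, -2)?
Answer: 55135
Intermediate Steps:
F = -4
O(X, q) = -4 + q (O(X, q) = q - 4 = -4 + q)
(27116 + O(102, -23)) + 28046 = (27116 + (-4 - 23)) + 28046 = (27116 - 27) + 28046 = 27089 + 28046 = 55135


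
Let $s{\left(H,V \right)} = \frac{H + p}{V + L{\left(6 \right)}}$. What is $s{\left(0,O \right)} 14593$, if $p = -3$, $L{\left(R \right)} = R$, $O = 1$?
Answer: $- \frac{43779}{7} \approx -6254.1$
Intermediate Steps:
$s{\left(H,V \right)} = \frac{-3 + H}{6 + V}$ ($s{\left(H,V \right)} = \frac{H - 3}{V + 6} = \frac{-3 + H}{6 + V}$)
$s{\left(0,O \right)} 14593 = \frac{-3 + 0}{6 + 1} \cdot 14593 = \frac{1}{7} \left(-3\right) 14593 = \left(- \frac{3}{7}\right) 14593 = - \frac{43779}{7}$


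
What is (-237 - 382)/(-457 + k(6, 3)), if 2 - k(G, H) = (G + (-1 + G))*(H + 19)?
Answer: 619/697 ≈ 0.88809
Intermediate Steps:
k(G, H) = 2 - (-1 + 2*G)*(19 + H) (k(G, H) = 2 - (G + (-1 + G))*(H + 19) = 2 - (-1 + 2*G)*(19 + H))
(-237 - 382)/(-457 + k(6, 3)) = (-237 - 382)/(-457 + (21 + 3 - 38*6 - 2*6*3)) = -619/(-457 + (21 + 3 - 228 - 36)) = -619/(-457 - 240) = -619/(-697) = -619*(-1/697) = 619/697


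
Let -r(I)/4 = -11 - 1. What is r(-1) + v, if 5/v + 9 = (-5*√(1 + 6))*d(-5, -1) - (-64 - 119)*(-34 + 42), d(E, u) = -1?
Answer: 4064643/84674 - √7/84674 ≈ 48.003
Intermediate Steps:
r(I) = 48 (r(I) = -4*(-11 - 1) = -4*(-12) = 48)
v = 5/(1455 + 5*√7) (v = 5/(-9 + (-5*√(1 + 6)*(-1) - (-64 - 119)*(-34 + 42))) = 5/(-9 + (-5*√7*(-1) - (-183)*8)) = 5/(-9 + (5*√7 - 1*(-1464))) = 5/(-9 + (5*√7 + 1464)) = 5/(-9 + (1464 + 5*√7)) = 5/(1455 + 5*√7) ≈ 0.0034055)
r(-1) + v = 48 + (291/84674 - √7/84674) = 4064643/84674 - √7/84674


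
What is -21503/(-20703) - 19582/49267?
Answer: 653982155/1019974701 ≈ 0.64118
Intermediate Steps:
-21503/(-20703) - 19582/49267 = -21503*(-1/20703) - 19582*1/49267 = 21503/20703 - 19582/49267 = 653982155/1019974701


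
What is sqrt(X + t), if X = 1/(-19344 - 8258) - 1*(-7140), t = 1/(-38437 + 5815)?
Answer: 2*sqrt(90452485176502223181)/225108111 ≈ 84.499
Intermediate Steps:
t = -1/32622 (t = 1/(-32622) = -1/32622 ≈ -3.0654e-5)
X = 197078279/27602 (X = 1/(-27602) + 7140 = -1/27602 + 7140 = 197078279/27602 ≈ 7140.0)
sqrt(X + t) = sqrt(197078279/27602 - 1/32622) = sqrt(1607271897484/225108111) = 2*sqrt(90452485176502223181)/225108111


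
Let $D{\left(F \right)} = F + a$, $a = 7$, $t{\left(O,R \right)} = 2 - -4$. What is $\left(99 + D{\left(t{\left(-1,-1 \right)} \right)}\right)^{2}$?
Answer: $12544$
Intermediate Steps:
$t{\left(O,R \right)} = 6$ ($t{\left(O,R \right)} = 2 + 4 = 6$)
$D{\left(F \right)} = 7 + F$ ($D{\left(F \right)} = F + 7 = 7 + F$)
$\left(99 + D{\left(t{\left(-1,-1 \right)} \right)}\right)^{2} = \left(99 + \left(7 + 6\right)\right)^{2} = \left(99 + 13\right)^{2} = 112^{2} = 12544$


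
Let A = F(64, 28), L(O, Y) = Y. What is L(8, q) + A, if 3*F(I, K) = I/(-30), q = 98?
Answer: 4378/45 ≈ 97.289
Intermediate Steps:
F(I, K) = -I/90 (F(I, K) = (I/(-30))/3 = (I*(-1/30))/3 = (-I/30)/3 = -I/90)
A = -32/45 (A = -1/90*64 = -32/45 ≈ -0.71111)
L(8, q) + A = 98 - 32/45 = 4378/45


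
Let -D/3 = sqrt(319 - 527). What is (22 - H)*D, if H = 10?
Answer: -144*I*sqrt(13) ≈ -519.2*I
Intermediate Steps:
D = -12*I*sqrt(13) (D = -3*sqrt(319 - 527) = -12*I*sqrt(13) ≈ -43.267*I)
(22 - H)*D = (22 - 1*10)*(-12*I*sqrt(13)) = (22 - 10)*(-12*I*sqrt(13)) = 12*(-12*I*sqrt(13)) = -144*I*sqrt(13)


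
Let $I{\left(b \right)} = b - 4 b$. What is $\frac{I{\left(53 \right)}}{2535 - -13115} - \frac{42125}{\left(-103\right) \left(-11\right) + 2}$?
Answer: $- \frac{131887343}{3552550} \approx -37.125$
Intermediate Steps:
$I{\left(b \right)} = - 3 b$ ($I{\left(b \right)} = b - 4 b = - 3 b$)
$\frac{I{\left(53 \right)}}{2535 - -13115} - \frac{42125}{\left(-103\right) \left(-11\right) + 2} = \frac{\left(-3\right) 53}{2535 - -13115} - \frac{42125}{\left(-103\right) \left(-11\right) + 2} = - \frac{159}{2535 + 13115} - \frac{42125}{1133 + 2} = - \frac{159}{15650} - \frac{42125}{1135} = \left(-159\right) \frac{1}{15650} - \frac{8425}{227} = - \frac{159}{15650} - \frac{8425}{227} = - \frac{131887343}{3552550}$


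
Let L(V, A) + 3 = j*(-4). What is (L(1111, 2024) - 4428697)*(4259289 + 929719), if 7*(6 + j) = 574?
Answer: -22982137188032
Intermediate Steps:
j = 76 (j = -6 + (⅐)*574 = -6 + 82 = 76)
L(V, A) = -307 (L(V, A) = -3 + 76*(-4) = -3 - 304 = -307)
(L(1111, 2024) - 4428697)*(4259289 + 929719) = (-307 - 4428697)*(4259289 + 929719) = -4429004*5189008 = -22982137188032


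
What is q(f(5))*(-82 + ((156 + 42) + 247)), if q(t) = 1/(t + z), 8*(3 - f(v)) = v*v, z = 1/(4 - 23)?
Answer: -18392/9 ≈ -2043.6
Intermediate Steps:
z = -1/19 (z = 1/(-19) = -1/19 ≈ -0.052632)
f(v) = 3 - v²/8 (f(v) = 3 - v*v/8 = 3 - v²/8)
q(t) = 1/(-1/19 + t) (q(t) = 1/(t - 1/19) = 1/(-1/19 + t))
q(f(5))*(-82 + ((156 + 42) + 247)) = (19/(-1 + 19*(3 - ⅛*5²)))*(-82 + ((156 + 42) + 247)) = (19/(-1 + 19*(3 - ⅛*25)))*(-82 + (198 + 247)) = (19/(-1 + 19*(3 - 25/8)))*(-82 + 445) = (19/(-1 + 19*(-⅛)))*363 = (19/(-1 - 19/8))*363 = (19/(-27/8))*363 = (19*(-8/27))*363 = -152/27*363 = -18392/9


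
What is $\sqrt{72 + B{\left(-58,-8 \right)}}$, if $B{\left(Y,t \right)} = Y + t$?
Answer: $\sqrt{6} \approx 2.4495$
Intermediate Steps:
$\sqrt{72 + B{\left(-58,-8 \right)}} = \sqrt{72 - 66} = \sqrt{6}$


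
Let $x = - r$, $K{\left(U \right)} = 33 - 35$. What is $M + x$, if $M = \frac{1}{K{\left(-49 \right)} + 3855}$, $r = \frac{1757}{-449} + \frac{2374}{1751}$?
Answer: $\frac{7747554792}{3029224747} \approx 2.5576$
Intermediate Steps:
$r = - \frac{2010581}{786199}$ ($r = 1757 \left(- \frac{1}{449}\right) + 2374 \cdot \frac{1}{1751} = - \frac{1757}{449} + \frac{2374}{1751} = - \frac{2010581}{786199} \approx -2.5573$)
$K{\left(U \right)} = -2$
$M = \frac{1}{3853}$ ($M = \frac{1}{-2 + 3855} = \frac{1}{3853} \approx 0.00025954$)
$x = \frac{2010581}{786199}$ ($x = \left(-1\right) \left(- \frac{2010581}{786199}\right) = \frac{2010581}{786199} \approx 2.5573$)
$M + x = \frac{1}{3853} + \frac{2010581}{786199} = \frac{7747554792}{3029224747}$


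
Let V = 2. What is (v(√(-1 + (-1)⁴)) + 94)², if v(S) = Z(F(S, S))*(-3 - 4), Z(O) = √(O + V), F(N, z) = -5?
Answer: 8689 - 1316*I*√3 ≈ 8689.0 - 2279.4*I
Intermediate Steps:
Z(O) = √(2 + O) (Z(O) = √(O + 2) = √(2 + O))
v(S) = -7*I*√3 (v(S) = √(2 - 5)*(-3 - 4) = √(-3)*(-7) = (I*√3)*(-7) = -7*I*√3)
(v(√(-1 + (-1)⁴)) + 94)² = (-7*I*√3 + 94)² = (94 - 7*I*√3)²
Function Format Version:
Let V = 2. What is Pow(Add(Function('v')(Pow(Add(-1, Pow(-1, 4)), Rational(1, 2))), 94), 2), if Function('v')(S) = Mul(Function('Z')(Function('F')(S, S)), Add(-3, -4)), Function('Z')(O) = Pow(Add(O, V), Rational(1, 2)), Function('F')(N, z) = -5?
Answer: Add(8689, Mul(-1316, I, Pow(3, Rational(1, 2)))) ≈ Add(8689.0, Mul(-2279.4, I))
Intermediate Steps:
Function('Z')(O) = Pow(Add(2, O), Rational(1, 2)) (Function('Z')(O) = Pow(Add(O, 2), Rational(1, 2)) = Pow(Add(2, O), Rational(1, 2)))
Function('v')(S) = Mul(-7, I, Pow(3, Rational(1, 2))) (Function('v')(S) = Mul(Pow(Add(2, -5), Rational(1, 2)), Add(-3, -4)) = Mul(Pow(-3, Rational(1, 2)), -7) = Mul(Mul(I, Pow(3, Rational(1, 2))), -7) = Mul(-7, I, Pow(3, Rational(1, 2))))
Pow(Add(Function('v')(Pow(Add(-1, Pow(-1, 4)), Rational(1, 2))), 94), 2) = Pow(Add(Mul(-7, I, Pow(3, Rational(1, 2))), 94), 2) = Pow(Add(94, Mul(-7, I, Pow(3, Rational(1, 2)))), 2)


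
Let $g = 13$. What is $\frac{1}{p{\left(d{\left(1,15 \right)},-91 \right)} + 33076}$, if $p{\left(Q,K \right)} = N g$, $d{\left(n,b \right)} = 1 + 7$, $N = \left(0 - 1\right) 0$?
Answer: $\frac{1}{33076} \approx 3.0233 \cdot 10^{-5}$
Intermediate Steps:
$N = 0$ ($N = \left(-1\right) 0 = 0$)
$d{\left(n,b \right)} = 8$
$p{\left(Q,K \right)} = 0$ ($p{\left(Q,K \right)} = 0 \cdot 13 = 0$)
$\frac{1}{p{\left(d{\left(1,15 \right)},-91 \right)} + 33076} = \frac{1}{0 + 33076} = \frac{1}{33076}$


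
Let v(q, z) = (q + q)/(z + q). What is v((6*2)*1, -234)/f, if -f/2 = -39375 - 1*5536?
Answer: -2/1661707 ≈ -1.2036e-6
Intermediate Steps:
v(q, z) = 2*q/(q + z) (v(q, z) = (2*q)/(q + z) = 2*q/(q + z))
f = 89822 (f = -2*(-39375 - 1*5536) = -2*(-39375 - 5536) = -2*(-44911) = 89822)
v((6*2)*1, -234)/f = (2*((6*2)*1)/((6*2)*1 - 234))/89822 = (2*(12*1)/(12*1 - 234))*(1/89822) = (2*12/(12 - 234))*(1/89822) = (2*12/(-222))*(1/89822) = (2*12*(-1/222))*(1/89822) = -4/37*1/89822 = -2/1661707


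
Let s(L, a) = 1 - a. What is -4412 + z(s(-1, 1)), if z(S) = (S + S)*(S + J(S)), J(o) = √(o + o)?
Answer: -4412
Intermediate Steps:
J(o) = √2*√o (J(o) = √(2*o) = √2*√o)
z(S) = 2*S*(S + √2*√S) (z(S) = (S + S)*(S + √2*√S) = (2*S)*(S + √2*√S) = 2*S*(S + √2*√S))
-4412 + z(s(-1, 1)) = -4412 + 2*(1 - 1*1)*((1 - 1*1) + √2*√(1 - 1*1)) = -4412 + 2*(1 - 1)*((1 - 1) + √2*√(1 - 1)) = -4412 + 2*0*(0 + √2*√0) = -4412 + 2*0*(0 + √2*0) = -4412 + 2*0*(0 + 0) = -4412 + 2*0*0 = -4412 + 0 = -4412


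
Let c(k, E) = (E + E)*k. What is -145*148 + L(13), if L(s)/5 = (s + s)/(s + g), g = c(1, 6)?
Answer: -107274/5 ≈ -21455.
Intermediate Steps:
c(k, E) = 2*E*k (c(k, E) = (2*E)*k = 2*E*k)
g = 12 (g = 2*6*1 = 12)
L(s) = 10*s/(12 + s) (L(s) = 5*((s + s)/(s + 12)) = 5*((2*s)/(12 + s)) = 5*(2*s/(12 + s)) = 10*s/(12 + s))
-145*148 + L(13) = -145*148 + 10*13/(12 + 13) = -21460 + 10*13/25 = -21460 + 10*13*(1/25) = -21460 + 26/5 = -107274/5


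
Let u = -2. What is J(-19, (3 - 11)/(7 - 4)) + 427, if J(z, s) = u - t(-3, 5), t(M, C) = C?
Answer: 420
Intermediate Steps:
J(z, s) = -7 (J(z, s) = -2 - 1*5 = -2 - 5 = -7)
J(-19, (3 - 11)/(7 - 4)) + 427 = -7 + 427 = 420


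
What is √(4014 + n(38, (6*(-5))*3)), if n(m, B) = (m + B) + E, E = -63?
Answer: √3899 ≈ 62.442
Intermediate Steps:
n(m, B) = -63 + B + m (n(m, B) = (m + B) - 63 = (B + m) - 63 = -63 + B + m)
√(4014 + n(38, (6*(-5))*3)) = √(4014 + (-63 + (6*(-5))*3 + 38)) = √(4014 + (-63 - 30*3 + 38)) = √(4014 + (-63 - 90 + 38)) = √(4014 - 115) = √3899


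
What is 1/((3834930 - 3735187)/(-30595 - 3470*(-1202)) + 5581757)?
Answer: 4140345/23110399785908 ≈ 1.7915e-7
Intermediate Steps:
1/((3834930 - 3735187)/(-30595 - 3470*(-1202)) + 5581757) = 1/(99743/(-30595 + 4170940) + 5581757) = 1/(99743/4140345 + 5581757) = 1/(23110399785908/4140345) = 4140345/23110399785908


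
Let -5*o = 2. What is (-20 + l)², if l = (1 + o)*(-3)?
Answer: 11881/25 ≈ 475.24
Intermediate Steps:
o = -⅖ (o = -⅕*2 = -⅖ ≈ -0.40000)
l = -9/5 (l = (1 - ⅖)*(-3) = (⅗)*(-3) = -9/5 ≈ -1.8000)
(-20 + l)² = (-20 - 9/5)² = (-109/5)² = 11881/25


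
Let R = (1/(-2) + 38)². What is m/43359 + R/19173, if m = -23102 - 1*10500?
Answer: -777703403/1108429476 ≈ -0.70163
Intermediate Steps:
m = -33602 (m = -23102 - 10500 = -33602)
R = 5625/4 (R = (-½ + 38)² = (75/2)² = 5625/4 ≈ 1406.3)
m/43359 + R/19173 = -33602/43359 + (5625/4)/19173 = -33602*1/43359 + (5625/4)*(1/19173) = -33602/43359 + 1875/25564 = -777703403/1108429476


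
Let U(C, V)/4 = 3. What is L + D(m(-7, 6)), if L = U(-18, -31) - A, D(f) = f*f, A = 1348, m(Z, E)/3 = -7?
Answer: -895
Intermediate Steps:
m(Z, E) = -21 (m(Z, E) = 3*(-7) = -21)
U(C, V) = 12 (U(C, V) = 4*3 = 12)
D(f) = f**2
L = -1336 (L = 12 - 1*1348 = 12 - 1348 = -1336)
L + D(m(-7, 6)) = -1336 + (-21)**2 = -1336 + 441 = -895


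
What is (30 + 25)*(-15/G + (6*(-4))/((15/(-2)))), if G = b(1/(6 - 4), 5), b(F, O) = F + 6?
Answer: 638/13 ≈ 49.077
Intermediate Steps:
b(F, O) = 6 + F
G = 13/2 (G = 6 + 1/(6 - 4) = 6 + 1/2 = 6 + ½ = 13/2 ≈ 6.5000)
(30 + 25)*(-15/G + (6*(-4))/((15/(-2)))) = (30 + 25)*(-15/13/2 + (6*(-4))/((15/(-2)))) = 55*(-15*2/13 - 24/(15*(-½))) = 55*(-30/13 - 24/(-15/2)) = 55*(-30/13 - 24*(-2/15)) = 55*(-30/13 + 16/5) = 55*(58/65) = 638/13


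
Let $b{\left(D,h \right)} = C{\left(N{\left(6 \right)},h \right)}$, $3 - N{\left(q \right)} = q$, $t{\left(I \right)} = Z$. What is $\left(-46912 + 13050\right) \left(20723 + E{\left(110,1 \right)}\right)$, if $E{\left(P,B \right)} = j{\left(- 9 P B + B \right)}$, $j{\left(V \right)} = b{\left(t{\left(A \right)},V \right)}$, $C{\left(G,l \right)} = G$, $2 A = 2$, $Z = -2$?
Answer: $-701620640$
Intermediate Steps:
$A = 1$ ($A = \frac{1}{2} \cdot 2 = 1$)
$t{\left(I \right)} = -2$
$N{\left(q \right)} = 3 - q$
$b{\left(D,h \right)} = -3$ ($b{\left(D,h \right)} = 3 - 6 = -3$)
$j{\left(V \right)} = -3$
$E{\left(P,B \right)} = -3$
$\left(-46912 + 13050\right) \left(20723 + E{\left(110,1 \right)}\right) = \left(-46912 + 13050\right) \left(20723 - 3\right) = \left(-33862\right) 20720 = -701620640$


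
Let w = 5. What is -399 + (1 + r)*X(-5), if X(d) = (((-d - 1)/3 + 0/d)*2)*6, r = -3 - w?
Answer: -511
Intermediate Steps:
r = -8 (r = -3 - 1*5 = -3 - 5 = -8)
X(d) = -4 - 4*d (X(d) = (((-1 - d)*(⅓) + 0)*2)*6 = (((-⅓ - d/3) + 0)*2)*6 = ((-⅓ - d/3)*2)*6 = (-⅔ - 2*d/3)*6 = -4 - 4*d)
-399 + (1 + r)*X(-5) = -399 + (1 - 8)*(-4 - 4*(-5)) = -399 - 7*(-4 + 20) = -399 - 7*16 = -399 - 112 = -511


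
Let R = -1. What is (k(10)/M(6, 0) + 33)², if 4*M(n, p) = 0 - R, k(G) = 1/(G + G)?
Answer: 27556/25 ≈ 1102.2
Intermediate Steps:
k(G) = 1/(2*G)
M(n, p) = ¼ (M(n, p) = (0 - 1*(-1))/4 = (0 + 1)/4 = (¼)*1 = ¼)
(k(10)/M(6, 0) + 33)² = (((½)/10)/(¼) + 33)² = (((½)*(⅒))*4 + 33)² = ((1/20)*4 + 33)² = (⅕ + 33)² = (166/5)² = 27556/25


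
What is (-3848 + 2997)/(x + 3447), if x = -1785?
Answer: -851/1662 ≈ -0.51203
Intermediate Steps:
(-3848 + 2997)/(x + 3447) = (-3848 + 2997)/(-1785 + 3447) = -851/1662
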